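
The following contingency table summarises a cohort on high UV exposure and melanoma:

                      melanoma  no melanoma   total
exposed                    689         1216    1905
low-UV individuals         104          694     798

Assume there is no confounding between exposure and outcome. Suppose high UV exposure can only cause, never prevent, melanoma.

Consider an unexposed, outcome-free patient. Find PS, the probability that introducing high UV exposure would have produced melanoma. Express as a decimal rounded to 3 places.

p₁ = P(outcome | exposed) = 689/1905 = 0.36168
p₀ = P(outcome | unexposed) = 104/798 = 0.13033
Under exogeneity and monotonicity, PS = (p₁ − p₀)/(1 − p₀).
PS = (0.36168 − 0.13033) / 0.86967 ≈ 0.2660

PS ≈ 0.266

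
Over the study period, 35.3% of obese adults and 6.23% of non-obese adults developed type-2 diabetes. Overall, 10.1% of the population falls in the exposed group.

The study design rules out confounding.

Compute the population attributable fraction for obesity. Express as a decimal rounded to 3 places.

PAF ≈ 0.320

p₁ = 0.353, p₀ = 0.0623.
Overall risk P(Y=1) = π·p₁ + (1−π)·p₀ = 0.101×0.353 + 0.899×0.0623 = 0.091661.
Under exogeneity, PAF = [P(Y=1) − p₀] / P(Y=1).
PAF = (0.091661 − 0.0623) / 0.091661 ≈ 0.3203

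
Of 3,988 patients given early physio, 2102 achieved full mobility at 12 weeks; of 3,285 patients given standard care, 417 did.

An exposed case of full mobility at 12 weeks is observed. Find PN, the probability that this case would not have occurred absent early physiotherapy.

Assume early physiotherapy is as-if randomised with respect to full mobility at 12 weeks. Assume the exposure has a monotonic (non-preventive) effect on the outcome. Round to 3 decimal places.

PN ≈ 0.759

p₁ = P(outcome | exposed) = 2102/3988 = 0.52708
p₀ = P(outcome | unexposed) = 417/3285 = 0.12694
Under exogeneity and monotonicity, PN = (p₁ − p₀) / p₁.
PN = (0.52708 − 0.12694) / 0.52708 = 0.40014 / 0.52708 ≈ 0.7592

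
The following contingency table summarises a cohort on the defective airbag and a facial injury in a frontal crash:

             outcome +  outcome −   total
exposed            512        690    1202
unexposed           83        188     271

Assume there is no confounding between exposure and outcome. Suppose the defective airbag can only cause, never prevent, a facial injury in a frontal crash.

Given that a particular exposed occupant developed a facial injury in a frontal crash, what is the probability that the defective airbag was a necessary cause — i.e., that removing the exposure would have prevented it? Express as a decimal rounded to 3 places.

PN ≈ 0.281

p₁ = P(outcome | exposed) = 512/1202 = 0.42596
p₀ = P(outcome | unexposed) = 83/271 = 0.30627
Under exogeneity and monotonicity, PN = (p₁ − p₀) / p₁.
PN = (0.42596 − 0.30627) / 0.42596 = 0.11968 / 0.42596 ≈ 0.2810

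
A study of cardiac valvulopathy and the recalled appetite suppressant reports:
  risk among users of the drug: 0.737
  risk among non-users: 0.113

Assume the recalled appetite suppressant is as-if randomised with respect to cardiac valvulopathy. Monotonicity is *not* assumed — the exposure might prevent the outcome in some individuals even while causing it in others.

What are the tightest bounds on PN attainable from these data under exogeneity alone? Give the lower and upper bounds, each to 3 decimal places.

Let p₁ = 0.737, p₀ = 0.113.
Under exogeneity alone the bounds on PN are max{0,(p₁−p₀)/p₁} ≤ PN ≤ min{1,(1−p₀)/p₁}.
  lower = (p₁ − p₀)/p₁ = 0.624 / 0.737 ≈ 0.8467
  upper = min{1, (1 − p₀)/p₁} = 0.887 / 0.737 ≈ 1.2035 → capped at 1

0.847 ≤ PN ≤ 1.000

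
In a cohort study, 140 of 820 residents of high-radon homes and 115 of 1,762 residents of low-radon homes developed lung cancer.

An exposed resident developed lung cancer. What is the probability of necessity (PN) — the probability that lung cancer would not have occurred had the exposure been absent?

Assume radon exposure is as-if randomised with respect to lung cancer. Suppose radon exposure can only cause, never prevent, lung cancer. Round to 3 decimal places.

PN ≈ 0.618

p₁ = P(outcome | exposed) = 140/820 = 0.17073
p₀ = P(outcome | unexposed) = 115/1762 = 0.065267
Under exogeneity and monotonicity, PN = (p₁ − p₀) / p₁.
PN = (0.17073 − 0.065267) / 0.17073 = 0.10546 / 0.17073 ≈ 0.6177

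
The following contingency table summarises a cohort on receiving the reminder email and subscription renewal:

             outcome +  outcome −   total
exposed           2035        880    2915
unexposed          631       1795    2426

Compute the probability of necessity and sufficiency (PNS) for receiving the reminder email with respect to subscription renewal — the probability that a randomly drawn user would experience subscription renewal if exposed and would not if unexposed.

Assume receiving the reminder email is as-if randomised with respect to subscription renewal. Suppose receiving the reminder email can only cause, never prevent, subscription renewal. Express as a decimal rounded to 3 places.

p₁ = P(outcome | exposed) = 2035/2915 = 0.69811
p₀ = P(outcome | unexposed) = 631/2426 = 0.2601
Under exogeneity and monotonicity, PNS = p₁ − p₀.
PNS = 0.69811 − 0.2601 = 0.43801

PNS ≈ 0.438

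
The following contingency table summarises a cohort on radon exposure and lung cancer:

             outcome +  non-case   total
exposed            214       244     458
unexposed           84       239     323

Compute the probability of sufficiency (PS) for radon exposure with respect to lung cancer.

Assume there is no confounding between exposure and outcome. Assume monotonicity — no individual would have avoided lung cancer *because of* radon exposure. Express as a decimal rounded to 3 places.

PS ≈ 0.280

p₁ = P(outcome | exposed) = 214/458 = 0.46725
p₀ = P(outcome | unexposed) = 84/323 = 0.26006
Under exogeneity and monotonicity, PS = (p₁ − p₀)/(1 − p₀).
PS = (0.46725 − 0.26006) / 0.73994 ≈ 0.2800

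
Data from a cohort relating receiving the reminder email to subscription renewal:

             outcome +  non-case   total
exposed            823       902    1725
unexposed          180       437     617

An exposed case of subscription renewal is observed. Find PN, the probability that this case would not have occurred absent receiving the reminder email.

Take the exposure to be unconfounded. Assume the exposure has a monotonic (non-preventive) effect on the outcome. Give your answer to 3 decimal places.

p₁ = P(outcome | exposed) = 823/1725 = 0.4771
p₀ = P(outcome | unexposed) = 180/617 = 0.29173
Under exogeneity and monotonicity, PN = (p₁ − p₀)/p₁.
PN = (0.4771 − 0.29173) / 0.4771 ≈ 0.3885

PN ≈ 0.389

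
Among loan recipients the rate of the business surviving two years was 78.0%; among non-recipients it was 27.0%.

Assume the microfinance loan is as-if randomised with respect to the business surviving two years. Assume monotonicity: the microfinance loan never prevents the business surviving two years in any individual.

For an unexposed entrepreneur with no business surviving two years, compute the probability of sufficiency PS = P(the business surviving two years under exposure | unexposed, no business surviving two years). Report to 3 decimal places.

PS ≈ 0.699

p₁ = 0.78, p₀ = 0.27.
Under exogeneity and monotonicity, PS = (p₁ − p₀) / (1 − p₀).
PS = (0.78 − 0.27) / (1 − 0.27) = 0.51 / 0.73 ≈ 0.6986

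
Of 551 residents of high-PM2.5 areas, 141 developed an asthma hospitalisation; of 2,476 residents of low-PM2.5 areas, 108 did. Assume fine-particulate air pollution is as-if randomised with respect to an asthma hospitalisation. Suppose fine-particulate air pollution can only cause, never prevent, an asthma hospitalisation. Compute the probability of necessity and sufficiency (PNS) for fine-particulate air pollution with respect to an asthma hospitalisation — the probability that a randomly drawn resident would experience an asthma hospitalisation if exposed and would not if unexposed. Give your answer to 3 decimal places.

p₁ = P(outcome | exposed) = 141/551 = 0.2559
p₀ = P(outcome | unexposed) = 108/2476 = 0.043619
Under exogeneity and monotonicity, PNS = p₁ − p₀.
PNS = 0.2559 − 0.043619 = 0.21228

PNS ≈ 0.212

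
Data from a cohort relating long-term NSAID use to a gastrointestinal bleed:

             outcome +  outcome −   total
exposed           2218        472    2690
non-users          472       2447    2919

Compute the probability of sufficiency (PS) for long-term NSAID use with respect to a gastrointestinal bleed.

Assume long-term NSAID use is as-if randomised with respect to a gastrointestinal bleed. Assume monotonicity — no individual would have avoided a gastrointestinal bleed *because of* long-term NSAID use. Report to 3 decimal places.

p₁ = P(outcome | exposed) = 2218/2690 = 0.82454
p₀ = P(outcome | unexposed) = 472/2919 = 0.1617
Under exogeneity and monotonicity, PS = (p₁ − p₀) / (1 − p₀).
PS = (0.82454 − 0.1617) / (1 − 0.1617) = 0.66284 / 0.8383 ≈ 0.7907

PS ≈ 0.791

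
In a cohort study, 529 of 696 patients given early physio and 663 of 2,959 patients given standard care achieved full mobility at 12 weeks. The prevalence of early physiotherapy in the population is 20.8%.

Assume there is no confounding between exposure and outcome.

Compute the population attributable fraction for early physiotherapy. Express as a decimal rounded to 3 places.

PAF ≈ 0.332

p₁ = P(outcome | exposed) = 529/696 = 0.76006
p₀ = P(outcome | unexposed) = 663/2959 = 0.22406
Overall risk P(Y=1) = π·p₁ + (1−π)·p₀ = 0.208×0.76006 + 0.792×0.22406 = 0.33555.
Under exogeneity, PAF = [P(Y=1) − p₀] / P(Y=1).
PAF = (0.33555 − 0.22406) / 0.33555 ≈ 0.3323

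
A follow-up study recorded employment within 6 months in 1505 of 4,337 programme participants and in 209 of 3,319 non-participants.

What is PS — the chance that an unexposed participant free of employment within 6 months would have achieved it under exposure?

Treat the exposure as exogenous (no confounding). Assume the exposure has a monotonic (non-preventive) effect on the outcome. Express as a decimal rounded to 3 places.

PS ≈ 0.303

p₁ = P(outcome | exposed) = 1505/4337 = 0.34701
p₀ = P(outcome | unexposed) = 209/3319 = 0.062971
Under exogeneity and monotonicity, PS = (p₁ − p₀) / (1 − p₀).
PS = (0.34701 − 0.062971) / (1 − 0.062971) = 0.28404 / 0.93703 ≈ 0.3031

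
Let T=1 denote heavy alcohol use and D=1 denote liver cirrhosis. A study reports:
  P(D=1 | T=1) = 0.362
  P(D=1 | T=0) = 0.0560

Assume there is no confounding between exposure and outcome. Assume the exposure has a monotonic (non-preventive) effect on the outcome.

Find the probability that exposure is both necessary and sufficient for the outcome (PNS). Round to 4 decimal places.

Let p₁ = 0.362, p₀ = 0.056.
Under exogeneity and monotonicity, PNS = p₁ − p₀.
PNS = 0.362 − 0.056 = 0.306

PNS ≈ 0.3060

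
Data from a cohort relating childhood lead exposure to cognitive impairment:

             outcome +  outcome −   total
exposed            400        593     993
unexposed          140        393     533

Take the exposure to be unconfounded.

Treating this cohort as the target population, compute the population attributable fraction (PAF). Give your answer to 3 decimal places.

p₁ = P(outcome | exposed) = 400/993 = 0.40282
p₀ = P(outcome | unexposed) = 140/533 = 0.26266
Exposure prevalence π = 993/1526 = 0.65072; overall risk P(Y=1) = 0.35387.
Under exogeneity, PAF = [P(Y=1) − p₀]/P(Y=1).
PAF = (0.35387 − 0.26266) / 0.35387 ≈ 0.2577

PAF ≈ 0.258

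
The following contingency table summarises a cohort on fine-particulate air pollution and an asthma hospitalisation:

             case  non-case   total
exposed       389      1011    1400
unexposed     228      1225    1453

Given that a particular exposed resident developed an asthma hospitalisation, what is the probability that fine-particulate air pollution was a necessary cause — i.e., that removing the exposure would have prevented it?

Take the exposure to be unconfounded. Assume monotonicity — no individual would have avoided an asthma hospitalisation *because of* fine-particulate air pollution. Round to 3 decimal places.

p₁ = P(outcome | exposed) = 389/1400 = 0.27786
p₀ = P(outcome | unexposed) = 228/1453 = 0.15692
Under exogeneity and monotonicity, PN = (p₁ − p₀) / p₁.
PN = (0.27786 − 0.15692) / 0.27786 = 0.12094 / 0.27786 ≈ 0.4353

PN ≈ 0.435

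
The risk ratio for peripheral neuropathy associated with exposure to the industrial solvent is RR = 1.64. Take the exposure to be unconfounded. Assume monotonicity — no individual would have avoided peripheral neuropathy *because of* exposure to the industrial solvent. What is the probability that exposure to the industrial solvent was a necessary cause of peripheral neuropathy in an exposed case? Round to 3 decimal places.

Under exogeneity and monotonicity, PN = (RR − 1) / RR = 1 − 1/RR.
PN = (1.64 − 1) / 1.64 = 0.64 / 1.64 ≈ 0.3902

PN ≈ 0.390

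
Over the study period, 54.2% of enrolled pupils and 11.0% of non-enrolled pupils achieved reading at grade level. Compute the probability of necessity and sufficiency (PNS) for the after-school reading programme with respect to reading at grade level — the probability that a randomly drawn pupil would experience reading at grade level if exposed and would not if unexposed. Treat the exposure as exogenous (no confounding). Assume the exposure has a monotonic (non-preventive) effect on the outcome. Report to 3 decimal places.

PNS ≈ 0.432

p₁ = 0.542, p₀ = 0.11.
Under exogeneity and monotonicity, PNS = p₁ − p₀.
PNS = 0.542 − 0.11 = 0.432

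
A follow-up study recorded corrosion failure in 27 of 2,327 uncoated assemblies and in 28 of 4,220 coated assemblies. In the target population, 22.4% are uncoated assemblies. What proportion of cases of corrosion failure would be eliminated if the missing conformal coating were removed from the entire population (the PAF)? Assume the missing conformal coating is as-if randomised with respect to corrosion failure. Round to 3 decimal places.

p₁ = P(outcome | exposed) = 27/2327 = 0.011603
p₀ = P(outcome | unexposed) = 28/4220 = 0.0066351
Overall risk P(Y=1) = π·p₁ + (1−π)·p₀ = 0.224×0.011603 + 0.776×0.0066351 = 0.0077479.
Under exogeneity, PAF = [P(Y=1) − p₀] / P(Y=1).
PAF = (0.0077479 − 0.0066351) / 0.0077479 ≈ 0.1436

PAF ≈ 0.144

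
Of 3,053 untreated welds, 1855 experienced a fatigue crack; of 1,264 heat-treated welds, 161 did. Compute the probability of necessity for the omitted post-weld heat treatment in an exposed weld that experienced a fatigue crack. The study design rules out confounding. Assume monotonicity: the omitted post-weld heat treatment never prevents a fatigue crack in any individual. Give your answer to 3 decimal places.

p₁ = P(outcome | exposed) = 1855/3053 = 0.6076
p₀ = P(outcome | unexposed) = 161/1264 = 0.12737
Under exogeneity and monotonicity, PN = (p₁ − p₀) / p₁.
PN = (0.6076 − 0.12737) / 0.6076 = 0.48023 / 0.6076 ≈ 0.7904

PN ≈ 0.790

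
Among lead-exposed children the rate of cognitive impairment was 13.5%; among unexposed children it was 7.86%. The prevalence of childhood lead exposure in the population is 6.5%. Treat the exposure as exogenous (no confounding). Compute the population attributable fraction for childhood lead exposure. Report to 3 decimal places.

PAF ≈ 0.045

p₁ = 0.135, p₀ = 0.0786.
Overall risk P(Y=1) = π·p₁ + (1−π)·p₀ = 0.065×0.135 + 0.935×0.0786 = 0.082266.
Under exogeneity, PAF = [P(Y=1) − p₀] / P(Y=1).
PAF = (0.082266 − 0.0786) / 0.082266 ≈ 0.0446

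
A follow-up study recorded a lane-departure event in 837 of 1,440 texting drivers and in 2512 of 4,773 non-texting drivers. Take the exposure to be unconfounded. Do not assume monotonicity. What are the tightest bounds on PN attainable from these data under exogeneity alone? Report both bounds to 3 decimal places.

0.095 ≤ PN ≤ 0.815

p₁ = P(outcome | exposed) = 837/1440 = 0.58125
p₀ = P(outcome | unexposed) = 2512/4773 = 0.52629
Under exogeneity alone the bounds on PN are max{0,(p₁−p₀)/p₁} ≤ PN ≤ min{1,(1−p₀)/p₁}.
  lower = (p₁ − p₀)/p₁ = 0.054956 / 0.58125 ≈ 0.0945
  upper = min{1, (1 − p₀)/p₁} = 0.47371 / 0.58125 ≈ 0.8150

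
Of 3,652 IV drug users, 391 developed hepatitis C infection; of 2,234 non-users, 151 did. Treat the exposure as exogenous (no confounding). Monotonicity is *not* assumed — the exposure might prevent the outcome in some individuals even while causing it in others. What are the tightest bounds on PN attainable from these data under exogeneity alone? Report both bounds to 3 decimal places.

p₁ = P(outcome | exposed) = 391/3652 = 0.10706
p₀ = P(outcome | unexposed) = 151/2234 = 0.067592
Under exogeneity alone the bounds on PN are max{0,(p₁−p₀)/p₁} ≤ PN ≤ min{1,(1−p₀)/p₁}.
  lower = (p₁ − p₀)/p₁ = 0.039473 / 0.10706 ≈ 0.3687
  upper = min{1, (1 − p₀)/p₁} = 0.93241 / 0.10706 ≈ 8.7088 → capped at 1

0.369 ≤ PN ≤ 1.000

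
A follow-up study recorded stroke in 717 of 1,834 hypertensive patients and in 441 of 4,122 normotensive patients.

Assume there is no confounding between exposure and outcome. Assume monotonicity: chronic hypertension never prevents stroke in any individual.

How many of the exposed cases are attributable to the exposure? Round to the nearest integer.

p₁ = P(outcome | exposed) = 717/1834 = 0.39095
p₀ = P(outcome | unexposed) = 441/4122 = 0.10699
PN = (p₁ − p₀)/p₁ = (0.39095 − 0.10699) / 0.39095 ≈ 0.72634.
Attributable cases ≈ PN × (exposed cases) = 0.72634 × 717 ≈ 520.79.

about 521 cases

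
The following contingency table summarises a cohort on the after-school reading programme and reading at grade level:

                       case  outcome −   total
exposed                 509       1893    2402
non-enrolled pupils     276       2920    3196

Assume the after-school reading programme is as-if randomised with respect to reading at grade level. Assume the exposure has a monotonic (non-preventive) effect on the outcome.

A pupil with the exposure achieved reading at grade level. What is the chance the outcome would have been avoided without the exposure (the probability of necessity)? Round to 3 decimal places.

p₁ = P(outcome | exposed) = 509/2402 = 0.21191
p₀ = P(outcome | unexposed) = 276/3196 = 0.086358
Under exogeneity and monotonicity, PN = (p₁ − p₀)/p₁.
PN = (0.21191 − 0.086358) / 0.21191 ≈ 0.5925

PN ≈ 0.592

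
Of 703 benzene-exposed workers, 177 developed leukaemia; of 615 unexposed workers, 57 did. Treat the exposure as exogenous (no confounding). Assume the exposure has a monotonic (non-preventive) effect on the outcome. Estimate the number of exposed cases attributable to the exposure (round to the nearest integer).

p₁ = P(outcome | exposed) = 177/703 = 0.25178
p₀ = P(outcome | unexposed) = 57/615 = 0.092683
PN = (p₁ − p₀)/p₁ = (0.25178 − 0.092683) / 0.25178 ≈ 0.63189.
Attributable cases ≈ PN × (exposed cases) = 0.63189 × 177 ≈ 111.84.

about 112 cases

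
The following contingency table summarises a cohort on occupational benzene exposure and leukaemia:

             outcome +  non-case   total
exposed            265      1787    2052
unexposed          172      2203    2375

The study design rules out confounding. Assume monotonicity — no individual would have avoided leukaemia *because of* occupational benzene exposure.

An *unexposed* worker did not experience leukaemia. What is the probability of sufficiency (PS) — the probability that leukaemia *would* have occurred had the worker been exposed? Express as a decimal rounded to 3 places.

p₁ = P(outcome | exposed) = 265/2052 = 0.12914
p₀ = P(outcome | unexposed) = 172/2375 = 0.072421
Under exogeneity and monotonicity, PS = (p₁ − p₀)/(1 − p₀).
PS = (0.12914 − 0.072421) / 0.92758 ≈ 0.0611

PS ≈ 0.061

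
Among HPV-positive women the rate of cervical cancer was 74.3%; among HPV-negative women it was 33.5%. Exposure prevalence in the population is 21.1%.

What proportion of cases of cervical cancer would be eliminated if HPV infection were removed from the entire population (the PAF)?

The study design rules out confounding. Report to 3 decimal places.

p₁ = 0.743, p₀ = 0.335.
Overall risk P(Y=1) = π·p₁ + (1−π)·p₀ = 0.211×0.743 + 0.789×0.335 = 0.42109.
Under exogeneity, PAF = [P(Y=1) − p₀] / P(Y=1).
PAF = (0.42109 − 0.335) / 0.42109 ≈ 0.2044

PAF ≈ 0.204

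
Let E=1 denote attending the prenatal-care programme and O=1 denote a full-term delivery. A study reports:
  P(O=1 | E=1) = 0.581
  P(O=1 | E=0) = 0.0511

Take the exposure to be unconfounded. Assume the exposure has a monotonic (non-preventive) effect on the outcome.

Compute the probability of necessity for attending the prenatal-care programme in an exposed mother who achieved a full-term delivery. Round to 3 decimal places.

PN ≈ 0.912

Let p₁ = 0.581, p₀ = 0.0511.
Under exogeneity and monotonicity, PN = (p₁ − p₀) / p₁.
PN = (0.581 − 0.0511) / 0.581 = 0.5299 / 0.581 ≈ 0.9120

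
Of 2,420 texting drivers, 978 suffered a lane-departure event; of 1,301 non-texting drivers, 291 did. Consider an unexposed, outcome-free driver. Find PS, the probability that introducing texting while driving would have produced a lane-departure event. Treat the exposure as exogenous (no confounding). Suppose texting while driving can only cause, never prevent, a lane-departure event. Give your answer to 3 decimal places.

p₁ = P(outcome | exposed) = 978/2420 = 0.40413
p₀ = P(outcome | unexposed) = 291/1301 = 0.22367
Under exogeneity and monotonicity, PS = (p₁ − p₀) / (1 − p₀).
PS = (0.40413 − 0.22367) / (1 − 0.22367) = 0.18046 / 0.77633 ≈ 0.2325

PS ≈ 0.232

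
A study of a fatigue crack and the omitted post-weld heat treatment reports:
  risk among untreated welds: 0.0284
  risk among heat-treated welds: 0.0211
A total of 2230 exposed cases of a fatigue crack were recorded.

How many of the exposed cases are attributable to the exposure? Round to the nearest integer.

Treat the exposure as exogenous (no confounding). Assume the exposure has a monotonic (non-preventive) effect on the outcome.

about 573 cases

Let p₁ = 0.0284, p₀ = 0.0211.
PN = (p₁ − p₀)/p₁ = (0.0284 − 0.0211) / 0.0284 ≈ 0.25704.
Attributable cases ≈ PN × (exposed cases) = 0.25704 × 2230 ≈ 573.20.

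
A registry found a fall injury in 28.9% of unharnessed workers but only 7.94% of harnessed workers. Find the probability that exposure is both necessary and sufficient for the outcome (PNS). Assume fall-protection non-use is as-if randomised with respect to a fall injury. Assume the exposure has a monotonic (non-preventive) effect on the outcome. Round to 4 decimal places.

PNS ≈ 0.2096

p₁ = 0.289, p₀ = 0.0794.
Under exogeneity and monotonicity, PNS = p₁ − p₀.
PNS = 0.289 − 0.0794 = 0.2096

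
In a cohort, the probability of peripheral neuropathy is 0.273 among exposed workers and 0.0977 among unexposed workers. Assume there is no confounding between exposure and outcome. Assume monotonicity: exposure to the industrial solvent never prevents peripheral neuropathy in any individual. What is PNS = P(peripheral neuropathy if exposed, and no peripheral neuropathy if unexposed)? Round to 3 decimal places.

Let p₁ = 0.273, p₀ = 0.0977.
Under exogeneity and monotonicity, PNS = p₁ − p₀.
PNS = 0.273 − 0.0977 = 0.1753

PNS ≈ 0.175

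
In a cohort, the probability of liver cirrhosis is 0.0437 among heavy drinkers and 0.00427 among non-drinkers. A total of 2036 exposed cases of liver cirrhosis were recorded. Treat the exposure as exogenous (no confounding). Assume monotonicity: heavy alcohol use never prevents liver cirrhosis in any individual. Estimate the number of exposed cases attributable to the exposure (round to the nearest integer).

about 1837 cases

Let p₁ = 0.0437, p₀ = 0.00427.
PN = (p₁ − p₀)/p₁ = (0.0437 − 0.00427) / 0.0437 ≈ 0.90229.
Attributable cases ≈ PN × (exposed cases) = 0.90229 × 2036 ≈ 1837.06.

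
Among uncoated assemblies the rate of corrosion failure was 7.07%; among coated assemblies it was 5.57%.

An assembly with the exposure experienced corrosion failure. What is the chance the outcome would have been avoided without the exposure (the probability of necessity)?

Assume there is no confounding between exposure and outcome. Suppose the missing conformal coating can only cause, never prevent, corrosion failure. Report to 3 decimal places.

p₁ = 0.0707, p₀ = 0.0557.
Under exogeneity and monotonicity, PN = (p₁ − p₀) / p₁.
PN = (0.0707 − 0.0557) / 0.0707 = 0.015 / 0.0707 ≈ 0.2122

PN ≈ 0.212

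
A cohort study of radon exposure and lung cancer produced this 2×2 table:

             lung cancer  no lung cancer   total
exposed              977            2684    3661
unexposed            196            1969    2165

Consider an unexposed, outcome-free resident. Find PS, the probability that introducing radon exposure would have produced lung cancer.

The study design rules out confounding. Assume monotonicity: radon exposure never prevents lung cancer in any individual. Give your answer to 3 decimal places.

p₁ = P(outcome | exposed) = 977/3661 = 0.26687
p₀ = P(outcome | unexposed) = 196/2165 = 0.090531
Under exogeneity and monotonicity, PS = (p₁ − p₀) / (1 − p₀).
PS = (0.26687 − 0.090531) / (1 − 0.090531) = 0.17634 / 0.90947 ≈ 0.1939

PS ≈ 0.194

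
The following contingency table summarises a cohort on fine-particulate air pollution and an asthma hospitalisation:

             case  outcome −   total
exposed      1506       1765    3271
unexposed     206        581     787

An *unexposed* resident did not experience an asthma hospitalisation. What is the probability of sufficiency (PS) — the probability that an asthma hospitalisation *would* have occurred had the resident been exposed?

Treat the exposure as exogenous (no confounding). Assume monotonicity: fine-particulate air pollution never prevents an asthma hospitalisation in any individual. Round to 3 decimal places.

PS ≈ 0.269

p₁ = P(outcome | exposed) = 1506/3271 = 0.46041
p₀ = P(outcome | unexposed) = 206/787 = 0.26175
Under exogeneity and monotonicity, PS = (p₁ − p₀)/(1 − p₀).
PS = (0.46041 − 0.26175) / 0.73825 ≈ 0.2691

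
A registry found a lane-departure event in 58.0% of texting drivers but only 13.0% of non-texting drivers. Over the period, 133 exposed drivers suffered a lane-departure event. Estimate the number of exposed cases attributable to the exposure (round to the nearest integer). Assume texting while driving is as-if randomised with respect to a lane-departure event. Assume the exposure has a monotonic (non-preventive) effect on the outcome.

about 103 cases

p₁ = 0.58, p₀ = 0.13.
PN = (p₁ − p₀)/p₁ = (0.58 − 0.13) / 0.58 ≈ 0.77586.
Attributable cases ≈ PN × (exposed cases) = 0.77586 × 133 ≈ 103.19.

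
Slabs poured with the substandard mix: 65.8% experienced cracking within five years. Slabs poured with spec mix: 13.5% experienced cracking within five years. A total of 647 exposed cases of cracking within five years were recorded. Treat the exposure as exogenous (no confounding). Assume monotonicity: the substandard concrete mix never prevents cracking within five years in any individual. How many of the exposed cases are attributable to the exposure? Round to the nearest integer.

about 514 cases

p₁ = 0.658, p₀ = 0.135.
PN = (p₁ − p₀)/p₁ = (0.658 − 0.135) / 0.658 ≈ 0.79483.
Attributable cases ≈ PN × (exposed cases) = 0.79483 × 647 ≈ 514.26.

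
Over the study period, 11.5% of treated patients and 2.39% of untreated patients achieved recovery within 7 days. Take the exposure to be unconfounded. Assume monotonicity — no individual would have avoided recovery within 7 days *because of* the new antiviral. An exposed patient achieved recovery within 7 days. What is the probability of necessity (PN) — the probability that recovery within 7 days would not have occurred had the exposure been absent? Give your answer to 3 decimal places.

PN ≈ 0.792

p₁ = 0.115, p₀ = 0.0239.
Under exogeneity and monotonicity, PN = (p₁ − p₀) / p₁.
PN = (0.115 − 0.0239) / 0.115 = 0.0911 / 0.115 ≈ 0.7922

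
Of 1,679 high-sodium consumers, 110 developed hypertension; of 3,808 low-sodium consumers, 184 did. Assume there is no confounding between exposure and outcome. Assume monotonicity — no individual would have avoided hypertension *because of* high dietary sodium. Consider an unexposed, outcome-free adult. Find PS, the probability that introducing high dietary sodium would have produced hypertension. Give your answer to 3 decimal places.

p₁ = P(outcome | exposed) = 110/1679 = 0.065515
p₀ = P(outcome | unexposed) = 184/3808 = 0.048319
Under exogeneity and monotonicity, PS = (p₁ − p₀) / (1 − p₀).
PS = (0.065515 − 0.048319) / (1 − 0.048319) = 0.017196 / 0.95168 ≈ 0.0181

PS ≈ 0.018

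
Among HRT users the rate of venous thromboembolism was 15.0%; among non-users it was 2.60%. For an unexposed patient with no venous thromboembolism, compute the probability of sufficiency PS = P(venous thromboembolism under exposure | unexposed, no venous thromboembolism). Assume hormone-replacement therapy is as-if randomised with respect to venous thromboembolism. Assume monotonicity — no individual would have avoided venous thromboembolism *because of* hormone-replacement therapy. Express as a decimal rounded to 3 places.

PS ≈ 0.127

p₁ = 0.15, p₀ = 0.026.
Under exogeneity and monotonicity, PS = (p₁ − p₀) / (1 − p₀).
PS = (0.15 − 0.026) / (1 − 0.026) = 0.124 / 0.974 ≈ 0.1273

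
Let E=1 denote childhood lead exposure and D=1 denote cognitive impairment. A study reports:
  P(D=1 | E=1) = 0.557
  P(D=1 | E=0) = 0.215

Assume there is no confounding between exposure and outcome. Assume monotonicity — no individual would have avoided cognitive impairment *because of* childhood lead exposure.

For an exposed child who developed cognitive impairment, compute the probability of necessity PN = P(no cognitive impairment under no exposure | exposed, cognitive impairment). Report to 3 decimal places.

Let p₁ = 0.557, p₀ = 0.215.
Under exogeneity and monotonicity, PN = (p₁ − p₀) / p₁.
PN = (0.557 − 0.215) / 0.557 = 0.342 / 0.557 ≈ 0.6140

PN ≈ 0.614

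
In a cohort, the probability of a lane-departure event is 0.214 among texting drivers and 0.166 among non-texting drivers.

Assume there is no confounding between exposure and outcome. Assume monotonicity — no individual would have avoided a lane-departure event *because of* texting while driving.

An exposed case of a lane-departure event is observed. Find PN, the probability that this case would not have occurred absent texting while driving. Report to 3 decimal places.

PN ≈ 0.224

Let p₁ = 0.214, p₀ = 0.166.
Under exogeneity and monotonicity, PN = (p₁ − p₀) / p₁.
PN = (0.214 − 0.166) / 0.214 = 0.048 / 0.214 ≈ 0.2243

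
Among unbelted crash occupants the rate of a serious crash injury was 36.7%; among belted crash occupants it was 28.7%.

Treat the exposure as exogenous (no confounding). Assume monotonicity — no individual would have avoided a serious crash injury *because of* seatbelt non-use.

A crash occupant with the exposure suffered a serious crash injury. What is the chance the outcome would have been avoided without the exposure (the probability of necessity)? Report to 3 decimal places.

p₁ = 0.367, p₀ = 0.287.
Under exogeneity and monotonicity, PN = (p₁ − p₀) / p₁.
PN = (0.367 − 0.287) / 0.367 = 0.08 / 0.367 ≈ 0.2180

PN ≈ 0.218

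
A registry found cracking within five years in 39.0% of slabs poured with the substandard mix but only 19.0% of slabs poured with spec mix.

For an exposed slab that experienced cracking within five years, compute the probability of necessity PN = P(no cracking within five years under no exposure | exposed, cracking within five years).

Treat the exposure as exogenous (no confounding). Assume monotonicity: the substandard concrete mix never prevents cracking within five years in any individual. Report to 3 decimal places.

PN ≈ 0.513

p₁ = 0.39, p₀ = 0.19.
Under exogeneity and monotonicity, PN = (p₁ − p₀) / p₁.
PN = (0.39 − 0.19) / 0.39 = 0.2 / 0.39 ≈ 0.5128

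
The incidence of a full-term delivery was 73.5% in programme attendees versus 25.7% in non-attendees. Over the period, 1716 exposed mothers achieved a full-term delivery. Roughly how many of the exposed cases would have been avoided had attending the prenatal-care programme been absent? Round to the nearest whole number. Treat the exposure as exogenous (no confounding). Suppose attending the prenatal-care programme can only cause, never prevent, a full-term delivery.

p₁ = 0.735, p₀ = 0.257.
PN = (p₁ − p₀)/p₁ = (0.735 − 0.257) / 0.735 ≈ 0.65034.
Attributable cases ≈ PN × (exposed cases) = 0.65034 × 1716 ≈ 1115.98.

about 1116 cases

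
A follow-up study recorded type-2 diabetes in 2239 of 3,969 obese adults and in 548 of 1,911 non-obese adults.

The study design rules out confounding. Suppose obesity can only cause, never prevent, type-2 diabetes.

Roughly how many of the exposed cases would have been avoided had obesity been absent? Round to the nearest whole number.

about 1101 cases

p₁ = P(outcome | exposed) = 2239/3969 = 0.56412
p₀ = P(outcome | unexposed) = 548/1911 = 0.28676
PN = (p₁ − p₀)/p₁ = (0.56412 − 0.28676) / 0.56412 ≈ 0.49167.
Attributable cases ≈ PN × (exposed cases) = 0.49167 × 2239 ≈ 1100.85.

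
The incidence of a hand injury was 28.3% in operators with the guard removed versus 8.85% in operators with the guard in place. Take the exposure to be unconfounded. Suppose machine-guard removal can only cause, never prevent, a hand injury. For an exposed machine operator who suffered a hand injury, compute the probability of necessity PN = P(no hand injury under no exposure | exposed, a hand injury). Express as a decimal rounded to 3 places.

PN ≈ 0.687

p₁ = 0.283, p₀ = 0.0885.
Under exogeneity and monotonicity, PN = (p₁ − p₀) / p₁.
PN = (0.283 − 0.0885) / 0.283 = 0.1945 / 0.283 ≈ 0.6873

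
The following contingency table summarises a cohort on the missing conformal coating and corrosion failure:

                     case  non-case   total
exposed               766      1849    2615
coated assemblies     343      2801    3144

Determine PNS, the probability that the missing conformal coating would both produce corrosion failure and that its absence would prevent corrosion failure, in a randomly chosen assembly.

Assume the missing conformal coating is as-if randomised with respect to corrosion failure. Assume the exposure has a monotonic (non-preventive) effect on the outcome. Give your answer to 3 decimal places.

p₁ = P(outcome | exposed) = 766/2615 = 0.29293
p₀ = P(outcome | unexposed) = 343/3144 = 0.1091
Under exogeneity and monotonicity, PNS = p₁ − p₀.
PNS = 0.29293 − 0.1091 = 0.18383

PNS ≈ 0.184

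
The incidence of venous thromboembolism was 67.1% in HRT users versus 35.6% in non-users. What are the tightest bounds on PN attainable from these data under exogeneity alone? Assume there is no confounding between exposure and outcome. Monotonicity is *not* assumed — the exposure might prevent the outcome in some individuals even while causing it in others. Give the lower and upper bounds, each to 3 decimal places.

0.469 ≤ PN ≤ 0.960

p₁ = 0.671, p₀ = 0.356.
Under exogeneity alone the bounds on PN are max{0,(p₁−p₀)/p₁} ≤ PN ≤ min{1,(1−p₀)/p₁}.
  lower = (p₁ − p₀)/p₁ = 0.315 / 0.671 ≈ 0.4694
  upper = min{1, (1 − p₀)/p₁} = 0.644 / 0.671 ≈ 0.9598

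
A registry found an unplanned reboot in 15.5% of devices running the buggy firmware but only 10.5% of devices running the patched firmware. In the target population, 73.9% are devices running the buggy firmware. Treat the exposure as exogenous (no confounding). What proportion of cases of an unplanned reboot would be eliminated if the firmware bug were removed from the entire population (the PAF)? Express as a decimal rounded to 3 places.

PAF ≈ 0.260

p₁ = 0.155, p₀ = 0.105.
Overall risk P(Y=1) = π·p₁ + (1−π)·p₀ = 0.739×0.155 + 0.261×0.105 = 0.14195.
Under exogeneity, PAF = [P(Y=1) − p₀] / P(Y=1).
PAF = (0.14195 − 0.105) / 0.14195 ≈ 0.2603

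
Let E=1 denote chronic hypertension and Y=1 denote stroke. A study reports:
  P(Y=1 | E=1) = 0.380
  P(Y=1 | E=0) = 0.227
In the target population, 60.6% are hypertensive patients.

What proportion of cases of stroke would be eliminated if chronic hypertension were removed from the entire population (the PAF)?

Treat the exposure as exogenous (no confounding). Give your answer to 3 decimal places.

PAF ≈ 0.290

Let p₁ = 0.38, p₀ = 0.227.
Overall risk P(Y=1) = π·p₁ + (1−π)·p₀ = 0.606×0.38 + 0.394×0.227 = 0.31972.
Under exogeneity, PAF = [P(Y=1) − p₀] / P(Y=1).
PAF = (0.31972 − 0.227) / 0.31972 ≈ 0.2900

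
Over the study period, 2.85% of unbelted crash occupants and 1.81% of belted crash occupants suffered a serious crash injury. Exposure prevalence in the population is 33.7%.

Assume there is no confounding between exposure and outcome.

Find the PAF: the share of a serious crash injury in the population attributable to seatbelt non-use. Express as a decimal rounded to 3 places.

p₁ = 0.0285, p₀ = 0.0181.
Overall risk P(Y=1) = π·p₁ + (1−π)·p₀ = 0.337×0.0285 + 0.663×0.0181 = 0.021605.
Under exogeneity, PAF = [P(Y=1) − p₀] / P(Y=1).
PAF = (0.021605 − 0.0181) / 0.021605 ≈ 0.1622

PAF ≈ 0.162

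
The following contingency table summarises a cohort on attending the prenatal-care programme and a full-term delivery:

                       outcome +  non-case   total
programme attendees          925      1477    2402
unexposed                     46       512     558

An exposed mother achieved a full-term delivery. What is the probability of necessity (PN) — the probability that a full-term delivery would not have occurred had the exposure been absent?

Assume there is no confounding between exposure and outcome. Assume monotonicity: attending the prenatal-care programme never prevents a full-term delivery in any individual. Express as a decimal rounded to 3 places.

PN ≈ 0.786

p₁ = P(outcome | exposed) = 925/2402 = 0.3851
p₀ = P(outcome | unexposed) = 46/558 = 0.082437
Under exogeneity and monotonicity, PN = (p₁ − p₀) / p₁.
PN = (0.3851 − 0.082437) / 0.3851 = 0.30266 / 0.3851 ≈ 0.7859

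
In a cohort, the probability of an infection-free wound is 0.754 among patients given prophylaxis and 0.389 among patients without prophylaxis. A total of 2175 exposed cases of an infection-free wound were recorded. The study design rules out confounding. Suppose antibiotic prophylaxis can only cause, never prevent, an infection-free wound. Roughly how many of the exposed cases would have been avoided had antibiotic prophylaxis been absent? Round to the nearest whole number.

Let p₁ = 0.754, p₀ = 0.389.
PN = (p₁ − p₀)/p₁ = (0.754 − 0.389) / 0.754 ≈ 0.48408.
Attributable cases ≈ PN × (exposed cases) = 0.48408 × 2175 ≈ 1052.88.

about 1053 cases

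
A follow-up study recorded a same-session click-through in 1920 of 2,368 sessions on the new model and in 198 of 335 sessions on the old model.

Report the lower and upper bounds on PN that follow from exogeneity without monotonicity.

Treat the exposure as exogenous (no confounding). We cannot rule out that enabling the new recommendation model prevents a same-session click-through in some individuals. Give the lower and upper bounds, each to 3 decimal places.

p₁ = P(outcome | exposed) = 1920/2368 = 0.81081
p₀ = P(outcome | unexposed) = 198/335 = 0.59104
Under exogeneity alone the bounds on PN are max{0,(p₁−p₀)/p₁} ≤ PN ≤ min{1,(1−p₀)/p₁}.
  lower = (p₁ − p₀)/p₁ = 0.21977 / 0.81081 ≈ 0.2710
  upper = min{1, (1 − p₀)/p₁} = 0.40896 / 0.81081 ≈ 0.5044

0.271 ≤ PN ≤ 0.504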